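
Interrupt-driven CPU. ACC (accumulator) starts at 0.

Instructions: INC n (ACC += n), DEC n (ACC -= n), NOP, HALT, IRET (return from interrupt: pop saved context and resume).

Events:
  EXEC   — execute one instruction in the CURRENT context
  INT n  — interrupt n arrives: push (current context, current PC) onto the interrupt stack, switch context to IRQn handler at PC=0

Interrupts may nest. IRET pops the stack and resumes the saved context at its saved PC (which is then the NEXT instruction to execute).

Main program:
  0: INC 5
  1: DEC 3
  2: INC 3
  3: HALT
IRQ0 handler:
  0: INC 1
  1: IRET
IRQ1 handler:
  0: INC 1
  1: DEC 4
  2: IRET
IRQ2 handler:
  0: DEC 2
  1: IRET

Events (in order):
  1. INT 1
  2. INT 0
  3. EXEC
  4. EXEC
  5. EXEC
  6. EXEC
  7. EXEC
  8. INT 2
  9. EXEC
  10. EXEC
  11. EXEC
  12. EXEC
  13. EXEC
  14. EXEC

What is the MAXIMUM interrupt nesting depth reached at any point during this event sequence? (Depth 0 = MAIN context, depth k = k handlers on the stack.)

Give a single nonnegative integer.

Answer: 2

Derivation:
Event 1 (INT 1): INT 1 arrives: push (MAIN, PC=0), enter IRQ1 at PC=0 (depth now 1) [depth=1]
Event 2 (INT 0): INT 0 arrives: push (IRQ1, PC=0), enter IRQ0 at PC=0 (depth now 2) [depth=2]
Event 3 (EXEC): [IRQ0] PC=0: INC 1 -> ACC=1 [depth=2]
Event 4 (EXEC): [IRQ0] PC=1: IRET -> resume IRQ1 at PC=0 (depth now 1) [depth=1]
Event 5 (EXEC): [IRQ1] PC=0: INC 1 -> ACC=2 [depth=1]
Event 6 (EXEC): [IRQ1] PC=1: DEC 4 -> ACC=-2 [depth=1]
Event 7 (EXEC): [IRQ1] PC=2: IRET -> resume MAIN at PC=0 (depth now 0) [depth=0]
Event 8 (INT 2): INT 2 arrives: push (MAIN, PC=0), enter IRQ2 at PC=0 (depth now 1) [depth=1]
Event 9 (EXEC): [IRQ2] PC=0: DEC 2 -> ACC=-4 [depth=1]
Event 10 (EXEC): [IRQ2] PC=1: IRET -> resume MAIN at PC=0 (depth now 0) [depth=0]
Event 11 (EXEC): [MAIN] PC=0: INC 5 -> ACC=1 [depth=0]
Event 12 (EXEC): [MAIN] PC=1: DEC 3 -> ACC=-2 [depth=0]
Event 13 (EXEC): [MAIN] PC=2: INC 3 -> ACC=1 [depth=0]
Event 14 (EXEC): [MAIN] PC=3: HALT [depth=0]
Max depth observed: 2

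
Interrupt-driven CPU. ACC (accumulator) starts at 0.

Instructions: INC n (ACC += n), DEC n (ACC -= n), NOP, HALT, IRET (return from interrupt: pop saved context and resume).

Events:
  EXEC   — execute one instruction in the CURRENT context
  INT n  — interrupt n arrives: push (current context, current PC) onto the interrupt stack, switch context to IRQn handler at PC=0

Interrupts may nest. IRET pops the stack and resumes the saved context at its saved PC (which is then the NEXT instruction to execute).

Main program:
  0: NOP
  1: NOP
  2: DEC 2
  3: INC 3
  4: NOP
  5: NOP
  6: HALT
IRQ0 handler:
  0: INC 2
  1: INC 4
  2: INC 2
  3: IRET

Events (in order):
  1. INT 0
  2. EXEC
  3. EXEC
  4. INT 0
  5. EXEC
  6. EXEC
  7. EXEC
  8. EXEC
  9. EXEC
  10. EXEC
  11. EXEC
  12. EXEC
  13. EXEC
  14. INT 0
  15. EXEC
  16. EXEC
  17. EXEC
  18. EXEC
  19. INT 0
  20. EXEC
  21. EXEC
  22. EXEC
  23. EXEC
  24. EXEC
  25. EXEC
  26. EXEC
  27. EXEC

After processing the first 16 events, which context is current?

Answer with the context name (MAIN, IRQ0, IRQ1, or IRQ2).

Answer: IRQ0

Derivation:
Event 1 (INT 0): INT 0 arrives: push (MAIN, PC=0), enter IRQ0 at PC=0 (depth now 1)
Event 2 (EXEC): [IRQ0] PC=0: INC 2 -> ACC=2
Event 3 (EXEC): [IRQ0] PC=1: INC 4 -> ACC=6
Event 4 (INT 0): INT 0 arrives: push (IRQ0, PC=2), enter IRQ0 at PC=0 (depth now 2)
Event 5 (EXEC): [IRQ0] PC=0: INC 2 -> ACC=8
Event 6 (EXEC): [IRQ0] PC=1: INC 4 -> ACC=12
Event 7 (EXEC): [IRQ0] PC=2: INC 2 -> ACC=14
Event 8 (EXEC): [IRQ0] PC=3: IRET -> resume IRQ0 at PC=2 (depth now 1)
Event 9 (EXEC): [IRQ0] PC=2: INC 2 -> ACC=16
Event 10 (EXEC): [IRQ0] PC=3: IRET -> resume MAIN at PC=0 (depth now 0)
Event 11 (EXEC): [MAIN] PC=0: NOP
Event 12 (EXEC): [MAIN] PC=1: NOP
Event 13 (EXEC): [MAIN] PC=2: DEC 2 -> ACC=14
Event 14 (INT 0): INT 0 arrives: push (MAIN, PC=3), enter IRQ0 at PC=0 (depth now 1)
Event 15 (EXEC): [IRQ0] PC=0: INC 2 -> ACC=16
Event 16 (EXEC): [IRQ0] PC=1: INC 4 -> ACC=20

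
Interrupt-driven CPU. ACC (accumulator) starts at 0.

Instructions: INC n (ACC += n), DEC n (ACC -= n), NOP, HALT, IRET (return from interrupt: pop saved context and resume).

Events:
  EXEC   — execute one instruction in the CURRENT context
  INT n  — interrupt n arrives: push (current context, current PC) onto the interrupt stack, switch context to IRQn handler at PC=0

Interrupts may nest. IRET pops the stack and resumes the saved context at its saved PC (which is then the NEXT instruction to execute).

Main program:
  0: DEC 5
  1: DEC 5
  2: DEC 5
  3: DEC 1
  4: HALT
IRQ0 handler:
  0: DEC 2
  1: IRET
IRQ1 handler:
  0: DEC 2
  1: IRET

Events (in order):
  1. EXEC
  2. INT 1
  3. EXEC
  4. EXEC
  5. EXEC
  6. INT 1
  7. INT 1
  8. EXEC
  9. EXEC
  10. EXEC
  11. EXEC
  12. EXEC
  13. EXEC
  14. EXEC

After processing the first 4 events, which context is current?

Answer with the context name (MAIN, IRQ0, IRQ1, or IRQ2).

Answer: MAIN

Derivation:
Event 1 (EXEC): [MAIN] PC=0: DEC 5 -> ACC=-5
Event 2 (INT 1): INT 1 arrives: push (MAIN, PC=1), enter IRQ1 at PC=0 (depth now 1)
Event 3 (EXEC): [IRQ1] PC=0: DEC 2 -> ACC=-7
Event 4 (EXEC): [IRQ1] PC=1: IRET -> resume MAIN at PC=1 (depth now 0)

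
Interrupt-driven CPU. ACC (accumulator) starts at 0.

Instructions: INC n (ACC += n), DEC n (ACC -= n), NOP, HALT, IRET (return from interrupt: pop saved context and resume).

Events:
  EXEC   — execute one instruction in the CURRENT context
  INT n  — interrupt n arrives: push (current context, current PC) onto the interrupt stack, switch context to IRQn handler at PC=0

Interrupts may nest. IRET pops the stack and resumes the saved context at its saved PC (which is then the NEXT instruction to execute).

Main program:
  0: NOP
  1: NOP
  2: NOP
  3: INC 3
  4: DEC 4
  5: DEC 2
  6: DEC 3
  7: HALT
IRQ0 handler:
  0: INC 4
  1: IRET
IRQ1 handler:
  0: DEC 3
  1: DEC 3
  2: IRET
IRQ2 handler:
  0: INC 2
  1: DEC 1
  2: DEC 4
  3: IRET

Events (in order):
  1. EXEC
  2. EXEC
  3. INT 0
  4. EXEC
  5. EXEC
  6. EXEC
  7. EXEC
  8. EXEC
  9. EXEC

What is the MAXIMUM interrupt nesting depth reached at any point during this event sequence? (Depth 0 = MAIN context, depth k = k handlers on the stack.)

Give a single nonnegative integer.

Event 1 (EXEC): [MAIN] PC=0: NOP [depth=0]
Event 2 (EXEC): [MAIN] PC=1: NOP [depth=0]
Event 3 (INT 0): INT 0 arrives: push (MAIN, PC=2), enter IRQ0 at PC=0 (depth now 1) [depth=1]
Event 4 (EXEC): [IRQ0] PC=0: INC 4 -> ACC=4 [depth=1]
Event 5 (EXEC): [IRQ0] PC=1: IRET -> resume MAIN at PC=2 (depth now 0) [depth=0]
Event 6 (EXEC): [MAIN] PC=2: NOP [depth=0]
Event 7 (EXEC): [MAIN] PC=3: INC 3 -> ACC=7 [depth=0]
Event 8 (EXEC): [MAIN] PC=4: DEC 4 -> ACC=3 [depth=0]
Event 9 (EXEC): [MAIN] PC=5: DEC 2 -> ACC=1 [depth=0]
Max depth observed: 1

Answer: 1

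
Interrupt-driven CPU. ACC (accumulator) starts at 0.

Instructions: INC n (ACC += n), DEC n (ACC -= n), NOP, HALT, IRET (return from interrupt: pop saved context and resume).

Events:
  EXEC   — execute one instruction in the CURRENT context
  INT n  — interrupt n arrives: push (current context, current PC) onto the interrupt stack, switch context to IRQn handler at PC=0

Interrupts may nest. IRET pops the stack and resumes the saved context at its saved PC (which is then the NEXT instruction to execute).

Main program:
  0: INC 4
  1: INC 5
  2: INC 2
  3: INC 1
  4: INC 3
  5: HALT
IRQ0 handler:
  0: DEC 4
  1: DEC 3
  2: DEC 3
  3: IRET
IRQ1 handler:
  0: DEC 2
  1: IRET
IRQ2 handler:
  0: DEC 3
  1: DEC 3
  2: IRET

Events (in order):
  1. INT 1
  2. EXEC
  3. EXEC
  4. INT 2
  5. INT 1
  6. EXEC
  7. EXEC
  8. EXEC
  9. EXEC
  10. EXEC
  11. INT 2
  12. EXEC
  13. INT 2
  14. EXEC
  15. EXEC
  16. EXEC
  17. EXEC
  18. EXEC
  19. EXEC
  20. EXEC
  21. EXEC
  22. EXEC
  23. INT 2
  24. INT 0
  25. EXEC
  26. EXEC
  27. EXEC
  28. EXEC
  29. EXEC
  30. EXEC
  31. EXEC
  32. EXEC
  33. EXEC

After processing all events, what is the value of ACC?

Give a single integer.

Event 1 (INT 1): INT 1 arrives: push (MAIN, PC=0), enter IRQ1 at PC=0 (depth now 1)
Event 2 (EXEC): [IRQ1] PC=0: DEC 2 -> ACC=-2
Event 3 (EXEC): [IRQ1] PC=1: IRET -> resume MAIN at PC=0 (depth now 0)
Event 4 (INT 2): INT 2 arrives: push (MAIN, PC=0), enter IRQ2 at PC=0 (depth now 1)
Event 5 (INT 1): INT 1 arrives: push (IRQ2, PC=0), enter IRQ1 at PC=0 (depth now 2)
Event 6 (EXEC): [IRQ1] PC=0: DEC 2 -> ACC=-4
Event 7 (EXEC): [IRQ1] PC=1: IRET -> resume IRQ2 at PC=0 (depth now 1)
Event 8 (EXEC): [IRQ2] PC=0: DEC 3 -> ACC=-7
Event 9 (EXEC): [IRQ2] PC=1: DEC 3 -> ACC=-10
Event 10 (EXEC): [IRQ2] PC=2: IRET -> resume MAIN at PC=0 (depth now 0)
Event 11 (INT 2): INT 2 arrives: push (MAIN, PC=0), enter IRQ2 at PC=0 (depth now 1)
Event 12 (EXEC): [IRQ2] PC=0: DEC 3 -> ACC=-13
Event 13 (INT 2): INT 2 arrives: push (IRQ2, PC=1), enter IRQ2 at PC=0 (depth now 2)
Event 14 (EXEC): [IRQ2] PC=0: DEC 3 -> ACC=-16
Event 15 (EXEC): [IRQ2] PC=1: DEC 3 -> ACC=-19
Event 16 (EXEC): [IRQ2] PC=2: IRET -> resume IRQ2 at PC=1 (depth now 1)
Event 17 (EXEC): [IRQ2] PC=1: DEC 3 -> ACC=-22
Event 18 (EXEC): [IRQ2] PC=2: IRET -> resume MAIN at PC=0 (depth now 0)
Event 19 (EXEC): [MAIN] PC=0: INC 4 -> ACC=-18
Event 20 (EXEC): [MAIN] PC=1: INC 5 -> ACC=-13
Event 21 (EXEC): [MAIN] PC=2: INC 2 -> ACC=-11
Event 22 (EXEC): [MAIN] PC=3: INC 1 -> ACC=-10
Event 23 (INT 2): INT 2 arrives: push (MAIN, PC=4), enter IRQ2 at PC=0 (depth now 1)
Event 24 (INT 0): INT 0 arrives: push (IRQ2, PC=0), enter IRQ0 at PC=0 (depth now 2)
Event 25 (EXEC): [IRQ0] PC=0: DEC 4 -> ACC=-14
Event 26 (EXEC): [IRQ0] PC=1: DEC 3 -> ACC=-17
Event 27 (EXEC): [IRQ0] PC=2: DEC 3 -> ACC=-20
Event 28 (EXEC): [IRQ0] PC=3: IRET -> resume IRQ2 at PC=0 (depth now 1)
Event 29 (EXEC): [IRQ2] PC=0: DEC 3 -> ACC=-23
Event 30 (EXEC): [IRQ2] PC=1: DEC 3 -> ACC=-26
Event 31 (EXEC): [IRQ2] PC=2: IRET -> resume MAIN at PC=4 (depth now 0)
Event 32 (EXEC): [MAIN] PC=4: INC 3 -> ACC=-23
Event 33 (EXEC): [MAIN] PC=5: HALT

Answer: -23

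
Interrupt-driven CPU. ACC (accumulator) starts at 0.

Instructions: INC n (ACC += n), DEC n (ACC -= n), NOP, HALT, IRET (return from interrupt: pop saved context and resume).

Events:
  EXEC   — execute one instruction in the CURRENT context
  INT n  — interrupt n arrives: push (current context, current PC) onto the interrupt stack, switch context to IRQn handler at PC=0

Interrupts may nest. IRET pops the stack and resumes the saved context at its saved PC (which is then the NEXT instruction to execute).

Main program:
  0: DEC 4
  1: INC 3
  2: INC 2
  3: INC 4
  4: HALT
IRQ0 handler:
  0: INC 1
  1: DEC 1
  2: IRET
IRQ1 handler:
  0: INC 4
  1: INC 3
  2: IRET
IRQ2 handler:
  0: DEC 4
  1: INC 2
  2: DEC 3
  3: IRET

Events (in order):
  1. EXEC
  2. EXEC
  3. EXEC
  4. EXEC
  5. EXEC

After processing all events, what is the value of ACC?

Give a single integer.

Event 1 (EXEC): [MAIN] PC=0: DEC 4 -> ACC=-4
Event 2 (EXEC): [MAIN] PC=1: INC 3 -> ACC=-1
Event 3 (EXEC): [MAIN] PC=2: INC 2 -> ACC=1
Event 4 (EXEC): [MAIN] PC=3: INC 4 -> ACC=5
Event 5 (EXEC): [MAIN] PC=4: HALT

Answer: 5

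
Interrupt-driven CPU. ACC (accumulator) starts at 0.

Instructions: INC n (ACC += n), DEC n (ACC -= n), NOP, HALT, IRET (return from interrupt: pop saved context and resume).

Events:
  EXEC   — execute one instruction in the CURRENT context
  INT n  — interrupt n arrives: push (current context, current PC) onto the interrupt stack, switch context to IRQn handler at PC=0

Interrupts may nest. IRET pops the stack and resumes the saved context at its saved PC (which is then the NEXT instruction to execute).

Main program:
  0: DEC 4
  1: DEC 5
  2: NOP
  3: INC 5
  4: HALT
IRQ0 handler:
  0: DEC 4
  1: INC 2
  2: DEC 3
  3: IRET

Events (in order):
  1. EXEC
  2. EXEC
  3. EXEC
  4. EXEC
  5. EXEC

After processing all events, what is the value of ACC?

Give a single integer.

Event 1 (EXEC): [MAIN] PC=0: DEC 4 -> ACC=-4
Event 2 (EXEC): [MAIN] PC=1: DEC 5 -> ACC=-9
Event 3 (EXEC): [MAIN] PC=2: NOP
Event 4 (EXEC): [MAIN] PC=3: INC 5 -> ACC=-4
Event 5 (EXEC): [MAIN] PC=4: HALT

Answer: -4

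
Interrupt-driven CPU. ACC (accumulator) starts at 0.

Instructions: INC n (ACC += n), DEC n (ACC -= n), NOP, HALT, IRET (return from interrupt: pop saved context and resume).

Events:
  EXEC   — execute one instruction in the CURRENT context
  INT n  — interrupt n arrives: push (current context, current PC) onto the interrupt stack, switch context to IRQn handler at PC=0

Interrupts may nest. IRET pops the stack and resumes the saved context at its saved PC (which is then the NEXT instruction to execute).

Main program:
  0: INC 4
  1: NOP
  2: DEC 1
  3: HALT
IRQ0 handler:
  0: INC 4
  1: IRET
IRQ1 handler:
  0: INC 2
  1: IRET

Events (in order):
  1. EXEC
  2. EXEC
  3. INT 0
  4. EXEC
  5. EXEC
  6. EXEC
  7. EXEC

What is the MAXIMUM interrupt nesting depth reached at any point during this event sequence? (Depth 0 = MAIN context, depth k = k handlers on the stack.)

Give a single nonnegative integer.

Event 1 (EXEC): [MAIN] PC=0: INC 4 -> ACC=4 [depth=0]
Event 2 (EXEC): [MAIN] PC=1: NOP [depth=0]
Event 3 (INT 0): INT 0 arrives: push (MAIN, PC=2), enter IRQ0 at PC=0 (depth now 1) [depth=1]
Event 4 (EXEC): [IRQ0] PC=0: INC 4 -> ACC=8 [depth=1]
Event 5 (EXEC): [IRQ0] PC=1: IRET -> resume MAIN at PC=2 (depth now 0) [depth=0]
Event 6 (EXEC): [MAIN] PC=2: DEC 1 -> ACC=7 [depth=0]
Event 7 (EXEC): [MAIN] PC=3: HALT [depth=0]
Max depth observed: 1

Answer: 1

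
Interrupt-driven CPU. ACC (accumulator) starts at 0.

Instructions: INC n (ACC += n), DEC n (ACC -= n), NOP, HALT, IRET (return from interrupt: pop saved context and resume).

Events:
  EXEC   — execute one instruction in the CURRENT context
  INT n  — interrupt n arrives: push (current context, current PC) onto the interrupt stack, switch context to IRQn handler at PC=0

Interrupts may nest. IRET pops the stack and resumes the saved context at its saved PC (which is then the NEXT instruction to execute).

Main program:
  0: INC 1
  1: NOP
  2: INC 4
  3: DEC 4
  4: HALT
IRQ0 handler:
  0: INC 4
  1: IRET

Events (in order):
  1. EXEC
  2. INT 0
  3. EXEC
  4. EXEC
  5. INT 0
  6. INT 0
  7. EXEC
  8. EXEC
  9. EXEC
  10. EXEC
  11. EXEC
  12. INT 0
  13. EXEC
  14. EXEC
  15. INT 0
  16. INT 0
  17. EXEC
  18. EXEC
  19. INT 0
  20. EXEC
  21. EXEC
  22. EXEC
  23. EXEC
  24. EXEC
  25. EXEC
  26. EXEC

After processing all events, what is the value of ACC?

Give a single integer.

Event 1 (EXEC): [MAIN] PC=0: INC 1 -> ACC=1
Event 2 (INT 0): INT 0 arrives: push (MAIN, PC=1), enter IRQ0 at PC=0 (depth now 1)
Event 3 (EXEC): [IRQ0] PC=0: INC 4 -> ACC=5
Event 4 (EXEC): [IRQ0] PC=1: IRET -> resume MAIN at PC=1 (depth now 0)
Event 5 (INT 0): INT 0 arrives: push (MAIN, PC=1), enter IRQ0 at PC=0 (depth now 1)
Event 6 (INT 0): INT 0 arrives: push (IRQ0, PC=0), enter IRQ0 at PC=0 (depth now 2)
Event 7 (EXEC): [IRQ0] PC=0: INC 4 -> ACC=9
Event 8 (EXEC): [IRQ0] PC=1: IRET -> resume IRQ0 at PC=0 (depth now 1)
Event 9 (EXEC): [IRQ0] PC=0: INC 4 -> ACC=13
Event 10 (EXEC): [IRQ0] PC=1: IRET -> resume MAIN at PC=1 (depth now 0)
Event 11 (EXEC): [MAIN] PC=1: NOP
Event 12 (INT 0): INT 0 arrives: push (MAIN, PC=2), enter IRQ0 at PC=0 (depth now 1)
Event 13 (EXEC): [IRQ0] PC=0: INC 4 -> ACC=17
Event 14 (EXEC): [IRQ0] PC=1: IRET -> resume MAIN at PC=2 (depth now 0)
Event 15 (INT 0): INT 0 arrives: push (MAIN, PC=2), enter IRQ0 at PC=0 (depth now 1)
Event 16 (INT 0): INT 0 arrives: push (IRQ0, PC=0), enter IRQ0 at PC=0 (depth now 2)
Event 17 (EXEC): [IRQ0] PC=0: INC 4 -> ACC=21
Event 18 (EXEC): [IRQ0] PC=1: IRET -> resume IRQ0 at PC=0 (depth now 1)
Event 19 (INT 0): INT 0 arrives: push (IRQ0, PC=0), enter IRQ0 at PC=0 (depth now 2)
Event 20 (EXEC): [IRQ0] PC=0: INC 4 -> ACC=25
Event 21 (EXEC): [IRQ0] PC=1: IRET -> resume IRQ0 at PC=0 (depth now 1)
Event 22 (EXEC): [IRQ0] PC=0: INC 4 -> ACC=29
Event 23 (EXEC): [IRQ0] PC=1: IRET -> resume MAIN at PC=2 (depth now 0)
Event 24 (EXEC): [MAIN] PC=2: INC 4 -> ACC=33
Event 25 (EXEC): [MAIN] PC=3: DEC 4 -> ACC=29
Event 26 (EXEC): [MAIN] PC=4: HALT

Answer: 29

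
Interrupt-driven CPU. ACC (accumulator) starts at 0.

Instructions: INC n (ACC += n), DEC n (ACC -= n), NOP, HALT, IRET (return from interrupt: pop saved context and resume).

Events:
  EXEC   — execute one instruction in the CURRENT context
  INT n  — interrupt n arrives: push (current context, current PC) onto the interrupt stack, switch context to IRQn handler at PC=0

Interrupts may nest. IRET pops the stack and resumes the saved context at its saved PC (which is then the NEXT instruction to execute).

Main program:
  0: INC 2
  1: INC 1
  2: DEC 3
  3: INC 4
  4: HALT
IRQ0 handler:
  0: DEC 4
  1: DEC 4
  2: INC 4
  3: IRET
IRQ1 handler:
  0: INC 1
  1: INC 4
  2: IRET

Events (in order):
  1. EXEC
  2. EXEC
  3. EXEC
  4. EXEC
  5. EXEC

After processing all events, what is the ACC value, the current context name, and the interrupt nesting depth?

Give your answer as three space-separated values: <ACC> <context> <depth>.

Answer: 4 MAIN 0

Derivation:
Event 1 (EXEC): [MAIN] PC=0: INC 2 -> ACC=2
Event 2 (EXEC): [MAIN] PC=1: INC 1 -> ACC=3
Event 3 (EXEC): [MAIN] PC=2: DEC 3 -> ACC=0
Event 4 (EXEC): [MAIN] PC=3: INC 4 -> ACC=4
Event 5 (EXEC): [MAIN] PC=4: HALT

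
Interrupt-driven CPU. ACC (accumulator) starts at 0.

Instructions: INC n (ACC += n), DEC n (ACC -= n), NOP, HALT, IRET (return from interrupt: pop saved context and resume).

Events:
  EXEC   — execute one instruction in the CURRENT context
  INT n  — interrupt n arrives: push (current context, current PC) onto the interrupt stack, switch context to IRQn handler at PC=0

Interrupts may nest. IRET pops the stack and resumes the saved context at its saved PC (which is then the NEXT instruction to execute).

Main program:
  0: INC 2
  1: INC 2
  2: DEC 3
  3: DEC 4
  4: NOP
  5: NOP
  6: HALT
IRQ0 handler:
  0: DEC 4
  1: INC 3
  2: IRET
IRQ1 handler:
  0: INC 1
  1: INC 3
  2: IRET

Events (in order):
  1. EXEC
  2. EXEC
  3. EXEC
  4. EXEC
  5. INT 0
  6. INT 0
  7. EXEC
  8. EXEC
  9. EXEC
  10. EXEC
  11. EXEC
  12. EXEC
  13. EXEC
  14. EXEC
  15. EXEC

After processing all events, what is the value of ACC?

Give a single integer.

Answer: -5

Derivation:
Event 1 (EXEC): [MAIN] PC=0: INC 2 -> ACC=2
Event 2 (EXEC): [MAIN] PC=1: INC 2 -> ACC=4
Event 3 (EXEC): [MAIN] PC=2: DEC 3 -> ACC=1
Event 4 (EXEC): [MAIN] PC=3: DEC 4 -> ACC=-3
Event 5 (INT 0): INT 0 arrives: push (MAIN, PC=4), enter IRQ0 at PC=0 (depth now 1)
Event 6 (INT 0): INT 0 arrives: push (IRQ0, PC=0), enter IRQ0 at PC=0 (depth now 2)
Event 7 (EXEC): [IRQ0] PC=0: DEC 4 -> ACC=-7
Event 8 (EXEC): [IRQ0] PC=1: INC 3 -> ACC=-4
Event 9 (EXEC): [IRQ0] PC=2: IRET -> resume IRQ0 at PC=0 (depth now 1)
Event 10 (EXEC): [IRQ0] PC=0: DEC 4 -> ACC=-8
Event 11 (EXEC): [IRQ0] PC=1: INC 3 -> ACC=-5
Event 12 (EXEC): [IRQ0] PC=2: IRET -> resume MAIN at PC=4 (depth now 0)
Event 13 (EXEC): [MAIN] PC=4: NOP
Event 14 (EXEC): [MAIN] PC=5: NOP
Event 15 (EXEC): [MAIN] PC=6: HALT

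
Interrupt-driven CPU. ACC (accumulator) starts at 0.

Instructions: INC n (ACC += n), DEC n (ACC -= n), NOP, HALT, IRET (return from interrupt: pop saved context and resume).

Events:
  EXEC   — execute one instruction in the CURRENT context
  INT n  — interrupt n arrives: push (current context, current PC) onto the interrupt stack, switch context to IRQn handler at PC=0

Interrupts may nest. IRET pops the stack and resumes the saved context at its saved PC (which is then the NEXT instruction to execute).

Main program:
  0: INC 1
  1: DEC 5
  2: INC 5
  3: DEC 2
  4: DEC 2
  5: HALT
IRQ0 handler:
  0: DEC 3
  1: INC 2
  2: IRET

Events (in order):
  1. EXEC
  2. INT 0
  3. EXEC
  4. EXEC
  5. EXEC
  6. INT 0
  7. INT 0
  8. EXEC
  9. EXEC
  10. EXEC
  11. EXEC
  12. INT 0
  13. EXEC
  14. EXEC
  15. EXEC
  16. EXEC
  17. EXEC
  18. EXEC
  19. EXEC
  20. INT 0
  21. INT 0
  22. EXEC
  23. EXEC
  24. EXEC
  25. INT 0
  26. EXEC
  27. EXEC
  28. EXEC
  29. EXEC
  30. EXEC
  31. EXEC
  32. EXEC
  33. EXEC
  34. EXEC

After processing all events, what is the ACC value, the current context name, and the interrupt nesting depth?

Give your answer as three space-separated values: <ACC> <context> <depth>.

Answer: -10 MAIN 0

Derivation:
Event 1 (EXEC): [MAIN] PC=0: INC 1 -> ACC=1
Event 2 (INT 0): INT 0 arrives: push (MAIN, PC=1), enter IRQ0 at PC=0 (depth now 1)
Event 3 (EXEC): [IRQ0] PC=0: DEC 3 -> ACC=-2
Event 4 (EXEC): [IRQ0] PC=1: INC 2 -> ACC=0
Event 5 (EXEC): [IRQ0] PC=2: IRET -> resume MAIN at PC=1 (depth now 0)
Event 6 (INT 0): INT 0 arrives: push (MAIN, PC=1), enter IRQ0 at PC=0 (depth now 1)
Event 7 (INT 0): INT 0 arrives: push (IRQ0, PC=0), enter IRQ0 at PC=0 (depth now 2)
Event 8 (EXEC): [IRQ0] PC=0: DEC 3 -> ACC=-3
Event 9 (EXEC): [IRQ0] PC=1: INC 2 -> ACC=-1
Event 10 (EXEC): [IRQ0] PC=2: IRET -> resume IRQ0 at PC=0 (depth now 1)
Event 11 (EXEC): [IRQ0] PC=0: DEC 3 -> ACC=-4
Event 12 (INT 0): INT 0 arrives: push (IRQ0, PC=1), enter IRQ0 at PC=0 (depth now 2)
Event 13 (EXEC): [IRQ0] PC=0: DEC 3 -> ACC=-7
Event 14 (EXEC): [IRQ0] PC=1: INC 2 -> ACC=-5
Event 15 (EXEC): [IRQ0] PC=2: IRET -> resume IRQ0 at PC=1 (depth now 1)
Event 16 (EXEC): [IRQ0] PC=1: INC 2 -> ACC=-3
Event 17 (EXEC): [IRQ0] PC=2: IRET -> resume MAIN at PC=1 (depth now 0)
Event 18 (EXEC): [MAIN] PC=1: DEC 5 -> ACC=-8
Event 19 (EXEC): [MAIN] PC=2: INC 5 -> ACC=-3
Event 20 (INT 0): INT 0 arrives: push (MAIN, PC=3), enter IRQ0 at PC=0 (depth now 1)
Event 21 (INT 0): INT 0 arrives: push (IRQ0, PC=0), enter IRQ0 at PC=0 (depth now 2)
Event 22 (EXEC): [IRQ0] PC=0: DEC 3 -> ACC=-6
Event 23 (EXEC): [IRQ0] PC=1: INC 2 -> ACC=-4
Event 24 (EXEC): [IRQ0] PC=2: IRET -> resume IRQ0 at PC=0 (depth now 1)
Event 25 (INT 0): INT 0 arrives: push (IRQ0, PC=0), enter IRQ0 at PC=0 (depth now 2)
Event 26 (EXEC): [IRQ0] PC=0: DEC 3 -> ACC=-7
Event 27 (EXEC): [IRQ0] PC=1: INC 2 -> ACC=-5
Event 28 (EXEC): [IRQ0] PC=2: IRET -> resume IRQ0 at PC=0 (depth now 1)
Event 29 (EXEC): [IRQ0] PC=0: DEC 3 -> ACC=-8
Event 30 (EXEC): [IRQ0] PC=1: INC 2 -> ACC=-6
Event 31 (EXEC): [IRQ0] PC=2: IRET -> resume MAIN at PC=3 (depth now 0)
Event 32 (EXEC): [MAIN] PC=3: DEC 2 -> ACC=-8
Event 33 (EXEC): [MAIN] PC=4: DEC 2 -> ACC=-10
Event 34 (EXEC): [MAIN] PC=5: HALT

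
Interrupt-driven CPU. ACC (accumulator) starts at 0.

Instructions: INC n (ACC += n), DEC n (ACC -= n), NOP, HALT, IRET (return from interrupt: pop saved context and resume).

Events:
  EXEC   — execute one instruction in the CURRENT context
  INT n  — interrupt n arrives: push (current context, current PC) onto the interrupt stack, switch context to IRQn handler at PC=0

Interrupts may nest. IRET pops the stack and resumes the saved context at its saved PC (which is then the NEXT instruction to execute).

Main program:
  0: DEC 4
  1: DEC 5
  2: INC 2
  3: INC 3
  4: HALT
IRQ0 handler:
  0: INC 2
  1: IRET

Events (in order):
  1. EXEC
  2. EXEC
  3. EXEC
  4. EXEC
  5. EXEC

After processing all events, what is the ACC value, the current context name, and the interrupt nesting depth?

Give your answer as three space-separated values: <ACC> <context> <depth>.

Event 1 (EXEC): [MAIN] PC=0: DEC 4 -> ACC=-4
Event 2 (EXEC): [MAIN] PC=1: DEC 5 -> ACC=-9
Event 3 (EXEC): [MAIN] PC=2: INC 2 -> ACC=-7
Event 4 (EXEC): [MAIN] PC=3: INC 3 -> ACC=-4
Event 5 (EXEC): [MAIN] PC=4: HALT

Answer: -4 MAIN 0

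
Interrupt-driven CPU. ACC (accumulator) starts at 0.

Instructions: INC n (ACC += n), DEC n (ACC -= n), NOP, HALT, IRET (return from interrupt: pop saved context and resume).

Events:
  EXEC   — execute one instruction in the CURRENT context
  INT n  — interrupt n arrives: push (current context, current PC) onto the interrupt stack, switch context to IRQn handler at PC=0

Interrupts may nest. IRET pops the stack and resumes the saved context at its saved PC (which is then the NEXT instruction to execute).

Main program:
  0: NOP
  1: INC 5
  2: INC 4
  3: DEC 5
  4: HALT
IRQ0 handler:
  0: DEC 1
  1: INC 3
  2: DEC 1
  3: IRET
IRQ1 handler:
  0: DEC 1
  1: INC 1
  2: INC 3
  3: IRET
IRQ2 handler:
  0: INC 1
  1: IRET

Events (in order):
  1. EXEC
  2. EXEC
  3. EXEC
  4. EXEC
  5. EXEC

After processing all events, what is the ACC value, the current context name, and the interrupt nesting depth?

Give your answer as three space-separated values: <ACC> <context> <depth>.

Event 1 (EXEC): [MAIN] PC=0: NOP
Event 2 (EXEC): [MAIN] PC=1: INC 5 -> ACC=5
Event 3 (EXEC): [MAIN] PC=2: INC 4 -> ACC=9
Event 4 (EXEC): [MAIN] PC=3: DEC 5 -> ACC=4
Event 5 (EXEC): [MAIN] PC=4: HALT

Answer: 4 MAIN 0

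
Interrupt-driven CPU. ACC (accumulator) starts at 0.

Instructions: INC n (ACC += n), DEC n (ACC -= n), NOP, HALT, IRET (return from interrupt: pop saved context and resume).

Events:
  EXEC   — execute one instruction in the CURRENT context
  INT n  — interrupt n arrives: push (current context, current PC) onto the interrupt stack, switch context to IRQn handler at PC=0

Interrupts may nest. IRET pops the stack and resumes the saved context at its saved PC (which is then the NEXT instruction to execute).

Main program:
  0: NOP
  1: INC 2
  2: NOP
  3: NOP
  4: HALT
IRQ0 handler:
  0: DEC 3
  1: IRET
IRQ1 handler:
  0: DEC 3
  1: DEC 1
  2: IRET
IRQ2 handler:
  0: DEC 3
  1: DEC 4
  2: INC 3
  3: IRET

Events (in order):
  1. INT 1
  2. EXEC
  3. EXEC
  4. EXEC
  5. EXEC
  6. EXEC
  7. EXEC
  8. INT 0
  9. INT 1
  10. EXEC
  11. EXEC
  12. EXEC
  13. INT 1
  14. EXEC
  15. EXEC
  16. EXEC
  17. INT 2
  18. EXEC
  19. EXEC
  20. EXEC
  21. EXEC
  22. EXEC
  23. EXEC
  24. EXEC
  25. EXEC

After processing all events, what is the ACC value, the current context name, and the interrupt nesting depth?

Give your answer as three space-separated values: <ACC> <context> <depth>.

Answer: -17 MAIN 0

Derivation:
Event 1 (INT 1): INT 1 arrives: push (MAIN, PC=0), enter IRQ1 at PC=0 (depth now 1)
Event 2 (EXEC): [IRQ1] PC=0: DEC 3 -> ACC=-3
Event 3 (EXEC): [IRQ1] PC=1: DEC 1 -> ACC=-4
Event 4 (EXEC): [IRQ1] PC=2: IRET -> resume MAIN at PC=0 (depth now 0)
Event 5 (EXEC): [MAIN] PC=0: NOP
Event 6 (EXEC): [MAIN] PC=1: INC 2 -> ACC=-2
Event 7 (EXEC): [MAIN] PC=2: NOP
Event 8 (INT 0): INT 0 arrives: push (MAIN, PC=3), enter IRQ0 at PC=0 (depth now 1)
Event 9 (INT 1): INT 1 arrives: push (IRQ0, PC=0), enter IRQ1 at PC=0 (depth now 2)
Event 10 (EXEC): [IRQ1] PC=0: DEC 3 -> ACC=-5
Event 11 (EXEC): [IRQ1] PC=1: DEC 1 -> ACC=-6
Event 12 (EXEC): [IRQ1] PC=2: IRET -> resume IRQ0 at PC=0 (depth now 1)
Event 13 (INT 1): INT 1 arrives: push (IRQ0, PC=0), enter IRQ1 at PC=0 (depth now 2)
Event 14 (EXEC): [IRQ1] PC=0: DEC 3 -> ACC=-9
Event 15 (EXEC): [IRQ1] PC=1: DEC 1 -> ACC=-10
Event 16 (EXEC): [IRQ1] PC=2: IRET -> resume IRQ0 at PC=0 (depth now 1)
Event 17 (INT 2): INT 2 arrives: push (IRQ0, PC=0), enter IRQ2 at PC=0 (depth now 2)
Event 18 (EXEC): [IRQ2] PC=0: DEC 3 -> ACC=-13
Event 19 (EXEC): [IRQ2] PC=1: DEC 4 -> ACC=-17
Event 20 (EXEC): [IRQ2] PC=2: INC 3 -> ACC=-14
Event 21 (EXEC): [IRQ2] PC=3: IRET -> resume IRQ0 at PC=0 (depth now 1)
Event 22 (EXEC): [IRQ0] PC=0: DEC 3 -> ACC=-17
Event 23 (EXEC): [IRQ0] PC=1: IRET -> resume MAIN at PC=3 (depth now 0)
Event 24 (EXEC): [MAIN] PC=3: NOP
Event 25 (EXEC): [MAIN] PC=4: HALT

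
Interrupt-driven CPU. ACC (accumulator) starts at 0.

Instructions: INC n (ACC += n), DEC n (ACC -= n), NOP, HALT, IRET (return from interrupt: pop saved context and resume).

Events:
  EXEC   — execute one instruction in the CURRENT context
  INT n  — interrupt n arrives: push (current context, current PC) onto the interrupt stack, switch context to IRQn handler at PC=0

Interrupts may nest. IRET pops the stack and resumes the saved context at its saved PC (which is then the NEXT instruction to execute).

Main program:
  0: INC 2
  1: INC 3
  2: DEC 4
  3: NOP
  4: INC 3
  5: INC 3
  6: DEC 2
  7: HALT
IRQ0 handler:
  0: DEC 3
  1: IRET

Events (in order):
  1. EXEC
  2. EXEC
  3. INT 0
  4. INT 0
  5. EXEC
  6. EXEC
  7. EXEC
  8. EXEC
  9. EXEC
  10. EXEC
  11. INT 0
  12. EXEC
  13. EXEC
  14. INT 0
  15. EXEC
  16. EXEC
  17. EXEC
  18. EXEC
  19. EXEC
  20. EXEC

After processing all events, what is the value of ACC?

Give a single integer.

Event 1 (EXEC): [MAIN] PC=0: INC 2 -> ACC=2
Event 2 (EXEC): [MAIN] PC=1: INC 3 -> ACC=5
Event 3 (INT 0): INT 0 arrives: push (MAIN, PC=2), enter IRQ0 at PC=0 (depth now 1)
Event 4 (INT 0): INT 0 arrives: push (IRQ0, PC=0), enter IRQ0 at PC=0 (depth now 2)
Event 5 (EXEC): [IRQ0] PC=0: DEC 3 -> ACC=2
Event 6 (EXEC): [IRQ0] PC=1: IRET -> resume IRQ0 at PC=0 (depth now 1)
Event 7 (EXEC): [IRQ0] PC=0: DEC 3 -> ACC=-1
Event 8 (EXEC): [IRQ0] PC=1: IRET -> resume MAIN at PC=2 (depth now 0)
Event 9 (EXEC): [MAIN] PC=2: DEC 4 -> ACC=-5
Event 10 (EXEC): [MAIN] PC=3: NOP
Event 11 (INT 0): INT 0 arrives: push (MAIN, PC=4), enter IRQ0 at PC=0 (depth now 1)
Event 12 (EXEC): [IRQ0] PC=0: DEC 3 -> ACC=-8
Event 13 (EXEC): [IRQ0] PC=1: IRET -> resume MAIN at PC=4 (depth now 0)
Event 14 (INT 0): INT 0 arrives: push (MAIN, PC=4), enter IRQ0 at PC=0 (depth now 1)
Event 15 (EXEC): [IRQ0] PC=0: DEC 3 -> ACC=-11
Event 16 (EXEC): [IRQ0] PC=1: IRET -> resume MAIN at PC=4 (depth now 0)
Event 17 (EXEC): [MAIN] PC=4: INC 3 -> ACC=-8
Event 18 (EXEC): [MAIN] PC=5: INC 3 -> ACC=-5
Event 19 (EXEC): [MAIN] PC=6: DEC 2 -> ACC=-7
Event 20 (EXEC): [MAIN] PC=7: HALT

Answer: -7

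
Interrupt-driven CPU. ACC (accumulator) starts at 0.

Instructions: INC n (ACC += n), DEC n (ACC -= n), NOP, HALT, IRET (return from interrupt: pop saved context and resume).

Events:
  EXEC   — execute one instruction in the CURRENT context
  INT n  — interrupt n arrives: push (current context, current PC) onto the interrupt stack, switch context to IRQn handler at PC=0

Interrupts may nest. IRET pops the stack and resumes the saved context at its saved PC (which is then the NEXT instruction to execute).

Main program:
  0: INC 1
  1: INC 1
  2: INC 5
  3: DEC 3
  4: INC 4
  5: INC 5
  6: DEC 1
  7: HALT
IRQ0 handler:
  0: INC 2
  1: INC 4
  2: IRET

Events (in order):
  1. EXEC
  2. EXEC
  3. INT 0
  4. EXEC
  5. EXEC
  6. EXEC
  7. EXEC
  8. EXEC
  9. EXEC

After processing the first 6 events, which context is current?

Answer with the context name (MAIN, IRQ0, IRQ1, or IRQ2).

Event 1 (EXEC): [MAIN] PC=0: INC 1 -> ACC=1
Event 2 (EXEC): [MAIN] PC=1: INC 1 -> ACC=2
Event 3 (INT 0): INT 0 arrives: push (MAIN, PC=2), enter IRQ0 at PC=0 (depth now 1)
Event 4 (EXEC): [IRQ0] PC=0: INC 2 -> ACC=4
Event 5 (EXEC): [IRQ0] PC=1: INC 4 -> ACC=8
Event 6 (EXEC): [IRQ0] PC=2: IRET -> resume MAIN at PC=2 (depth now 0)

Answer: MAIN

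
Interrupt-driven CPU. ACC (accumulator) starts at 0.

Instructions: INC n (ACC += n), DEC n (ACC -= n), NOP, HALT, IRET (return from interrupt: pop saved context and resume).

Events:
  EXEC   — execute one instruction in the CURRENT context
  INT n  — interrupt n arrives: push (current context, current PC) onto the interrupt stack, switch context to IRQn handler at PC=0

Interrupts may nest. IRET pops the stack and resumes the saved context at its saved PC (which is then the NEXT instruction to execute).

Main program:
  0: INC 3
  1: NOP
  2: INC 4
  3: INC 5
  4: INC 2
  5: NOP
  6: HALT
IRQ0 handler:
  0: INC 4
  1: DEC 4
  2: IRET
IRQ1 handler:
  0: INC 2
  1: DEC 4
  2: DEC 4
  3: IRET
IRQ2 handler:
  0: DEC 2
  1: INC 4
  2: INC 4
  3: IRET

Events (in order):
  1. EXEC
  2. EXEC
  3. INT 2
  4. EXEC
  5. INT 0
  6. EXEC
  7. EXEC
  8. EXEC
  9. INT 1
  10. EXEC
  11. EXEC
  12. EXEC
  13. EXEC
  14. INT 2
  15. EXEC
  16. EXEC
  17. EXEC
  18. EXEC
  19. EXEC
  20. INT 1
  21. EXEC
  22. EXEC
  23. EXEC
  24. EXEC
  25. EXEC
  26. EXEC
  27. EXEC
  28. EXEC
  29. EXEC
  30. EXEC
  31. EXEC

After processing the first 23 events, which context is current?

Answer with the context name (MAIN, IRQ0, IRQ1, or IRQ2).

Event 1 (EXEC): [MAIN] PC=0: INC 3 -> ACC=3
Event 2 (EXEC): [MAIN] PC=1: NOP
Event 3 (INT 2): INT 2 arrives: push (MAIN, PC=2), enter IRQ2 at PC=0 (depth now 1)
Event 4 (EXEC): [IRQ2] PC=0: DEC 2 -> ACC=1
Event 5 (INT 0): INT 0 arrives: push (IRQ2, PC=1), enter IRQ0 at PC=0 (depth now 2)
Event 6 (EXEC): [IRQ0] PC=0: INC 4 -> ACC=5
Event 7 (EXEC): [IRQ0] PC=1: DEC 4 -> ACC=1
Event 8 (EXEC): [IRQ0] PC=2: IRET -> resume IRQ2 at PC=1 (depth now 1)
Event 9 (INT 1): INT 1 arrives: push (IRQ2, PC=1), enter IRQ1 at PC=0 (depth now 2)
Event 10 (EXEC): [IRQ1] PC=0: INC 2 -> ACC=3
Event 11 (EXEC): [IRQ1] PC=1: DEC 4 -> ACC=-1
Event 12 (EXEC): [IRQ1] PC=2: DEC 4 -> ACC=-5
Event 13 (EXEC): [IRQ1] PC=3: IRET -> resume IRQ2 at PC=1 (depth now 1)
Event 14 (INT 2): INT 2 arrives: push (IRQ2, PC=1), enter IRQ2 at PC=0 (depth now 2)
Event 15 (EXEC): [IRQ2] PC=0: DEC 2 -> ACC=-7
Event 16 (EXEC): [IRQ2] PC=1: INC 4 -> ACC=-3
Event 17 (EXEC): [IRQ2] PC=2: INC 4 -> ACC=1
Event 18 (EXEC): [IRQ2] PC=3: IRET -> resume IRQ2 at PC=1 (depth now 1)
Event 19 (EXEC): [IRQ2] PC=1: INC 4 -> ACC=5
Event 20 (INT 1): INT 1 arrives: push (IRQ2, PC=2), enter IRQ1 at PC=0 (depth now 2)
Event 21 (EXEC): [IRQ1] PC=0: INC 2 -> ACC=7
Event 22 (EXEC): [IRQ1] PC=1: DEC 4 -> ACC=3
Event 23 (EXEC): [IRQ1] PC=2: DEC 4 -> ACC=-1

Answer: IRQ1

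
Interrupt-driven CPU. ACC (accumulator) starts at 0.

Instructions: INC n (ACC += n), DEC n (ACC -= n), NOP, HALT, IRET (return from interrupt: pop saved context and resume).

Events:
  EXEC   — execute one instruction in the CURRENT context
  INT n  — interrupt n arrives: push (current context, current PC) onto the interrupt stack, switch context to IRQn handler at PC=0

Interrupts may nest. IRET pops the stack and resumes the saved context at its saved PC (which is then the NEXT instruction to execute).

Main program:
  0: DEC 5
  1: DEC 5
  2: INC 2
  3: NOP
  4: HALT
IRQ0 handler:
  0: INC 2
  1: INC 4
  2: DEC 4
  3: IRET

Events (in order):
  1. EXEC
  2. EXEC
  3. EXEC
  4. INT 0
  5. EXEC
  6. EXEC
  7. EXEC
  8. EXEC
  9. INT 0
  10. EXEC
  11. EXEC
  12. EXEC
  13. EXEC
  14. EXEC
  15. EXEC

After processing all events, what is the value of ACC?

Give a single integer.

Event 1 (EXEC): [MAIN] PC=0: DEC 5 -> ACC=-5
Event 2 (EXEC): [MAIN] PC=1: DEC 5 -> ACC=-10
Event 3 (EXEC): [MAIN] PC=2: INC 2 -> ACC=-8
Event 4 (INT 0): INT 0 arrives: push (MAIN, PC=3), enter IRQ0 at PC=0 (depth now 1)
Event 5 (EXEC): [IRQ0] PC=0: INC 2 -> ACC=-6
Event 6 (EXEC): [IRQ0] PC=1: INC 4 -> ACC=-2
Event 7 (EXEC): [IRQ0] PC=2: DEC 4 -> ACC=-6
Event 8 (EXEC): [IRQ0] PC=3: IRET -> resume MAIN at PC=3 (depth now 0)
Event 9 (INT 0): INT 0 arrives: push (MAIN, PC=3), enter IRQ0 at PC=0 (depth now 1)
Event 10 (EXEC): [IRQ0] PC=0: INC 2 -> ACC=-4
Event 11 (EXEC): [IRQ0] PC=1: INC 4 -> ACC=0
Event 12 (EXEC): [IRQ0] PC=2: DEC 4 -> ACC=-4
Event 13 (EXEC): [IRQ0] PC=3: IRET -> resume MAIN at PC=3 (depth now 0)
Event 14 (EXEC): [MAIN] PC=3: NOP
Event 15 (EXEC): [MAIN] PC=4: HALT

Answer: -4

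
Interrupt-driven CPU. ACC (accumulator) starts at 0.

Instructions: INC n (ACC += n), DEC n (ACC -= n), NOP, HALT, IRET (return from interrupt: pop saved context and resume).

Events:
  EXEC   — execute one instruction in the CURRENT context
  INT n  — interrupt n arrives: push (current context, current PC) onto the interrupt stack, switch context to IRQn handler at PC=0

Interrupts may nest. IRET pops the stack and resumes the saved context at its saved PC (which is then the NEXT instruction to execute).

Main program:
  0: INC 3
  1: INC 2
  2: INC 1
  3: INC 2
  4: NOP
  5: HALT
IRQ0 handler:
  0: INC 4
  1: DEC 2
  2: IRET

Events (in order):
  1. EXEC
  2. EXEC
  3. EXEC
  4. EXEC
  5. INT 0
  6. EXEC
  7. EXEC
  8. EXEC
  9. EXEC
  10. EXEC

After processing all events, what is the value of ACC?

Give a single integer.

Answer: 10

Derivation:
Event 1 (EXEC): [MAIN] PC=0: INC 3 -> ACC=3
Event 2 (EXEC): [MAIN] PC=1: INC 2 -> ACC=5
Event 3 (EXEC): [MAIN] PC=2: INC 1 -> ACC=6
Event 4 (EXEC): [MAIN] PC=3: INC 2 -> ACC=8
Event 5 (INT 0): INT 0 arrives: push (MAIN, PC=4), enter IRQ0 at PC=0 (depth now 1)
Event 6 (EXEC): [IRQ0] PC=0: INC 4 -> ACC=12
Event 7 (EXEC): [IRQ0] PC=1: DEC 2 -> ACC=10
Event 8 (EXEC): [IRQ0] PC=2: IRET -> resume MAIN at PC=4 (depth now 0)
Event 9 (EXEC): [MAIN] PC=4: NOP
Event 10 (EXEC): [MAIN] PC=5: HALT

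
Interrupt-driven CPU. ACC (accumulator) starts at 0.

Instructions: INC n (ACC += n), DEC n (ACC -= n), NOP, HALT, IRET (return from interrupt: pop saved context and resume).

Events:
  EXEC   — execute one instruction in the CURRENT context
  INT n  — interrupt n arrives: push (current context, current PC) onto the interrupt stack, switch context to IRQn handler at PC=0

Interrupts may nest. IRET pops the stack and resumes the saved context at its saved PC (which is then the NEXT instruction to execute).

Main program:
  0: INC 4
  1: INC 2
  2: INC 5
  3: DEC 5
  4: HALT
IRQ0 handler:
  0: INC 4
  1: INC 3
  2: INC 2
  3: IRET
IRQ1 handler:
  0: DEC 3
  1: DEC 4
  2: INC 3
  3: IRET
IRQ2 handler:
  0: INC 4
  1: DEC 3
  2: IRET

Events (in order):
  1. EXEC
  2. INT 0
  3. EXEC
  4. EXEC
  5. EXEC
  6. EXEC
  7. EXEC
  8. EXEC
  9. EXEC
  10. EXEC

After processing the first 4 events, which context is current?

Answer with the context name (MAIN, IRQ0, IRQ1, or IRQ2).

Answer: IRQ0

Derivation:
Event 1 (EXEC): [MAIN] PC=0: INC 4 -> ACC=4
Event 2 (INT 0): INT 0 arrives: push (MAIN, PC=1), enter IRQ0 at PC=0 (depth now 1)
Event 3 (EXEC): [IRQ0] PC=0: INC 4 -> ACC=8
Event 4 (EXEC): [IRQ0] PC=1: INC 3 -> ACC=11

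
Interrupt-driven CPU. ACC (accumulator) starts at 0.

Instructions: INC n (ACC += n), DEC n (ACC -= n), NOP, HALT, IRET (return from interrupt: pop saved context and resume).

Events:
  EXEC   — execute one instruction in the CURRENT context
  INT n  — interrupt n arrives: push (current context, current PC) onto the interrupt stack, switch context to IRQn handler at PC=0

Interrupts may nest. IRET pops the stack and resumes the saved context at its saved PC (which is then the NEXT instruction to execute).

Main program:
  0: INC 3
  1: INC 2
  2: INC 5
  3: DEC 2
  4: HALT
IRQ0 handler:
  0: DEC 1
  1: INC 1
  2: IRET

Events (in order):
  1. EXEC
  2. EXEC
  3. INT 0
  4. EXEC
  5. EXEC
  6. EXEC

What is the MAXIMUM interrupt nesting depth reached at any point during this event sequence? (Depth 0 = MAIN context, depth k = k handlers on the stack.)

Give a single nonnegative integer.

Event 1 (EXEC): [MAIN] PC=0: INC 3 -> ACC=3 [depth=0]
Event 2 (EXEC): [MAIN] PC=1: INC 2 -> ACC=5 [depth=0]
Event 3 (INT 0): INT 0 arrives: push (MAIN, PC=2), enter IRQ0 at PC=0 (depth now 1) [depth=1]
Event 4 (EXEC): [IRQ0] PC=0: DEC 1 -> ACC=4 [depth=1]
Event 5 (EXEC): [IRQ0] PC=1: INC 1 -> ACC=5 [depth=1]
Event 6 (EXEC): [IRQ0] PC=2: IRET -> resume MAIN at PC=2 (depth now 0) [depth=0]
Max depth observed: 1

Answer: 1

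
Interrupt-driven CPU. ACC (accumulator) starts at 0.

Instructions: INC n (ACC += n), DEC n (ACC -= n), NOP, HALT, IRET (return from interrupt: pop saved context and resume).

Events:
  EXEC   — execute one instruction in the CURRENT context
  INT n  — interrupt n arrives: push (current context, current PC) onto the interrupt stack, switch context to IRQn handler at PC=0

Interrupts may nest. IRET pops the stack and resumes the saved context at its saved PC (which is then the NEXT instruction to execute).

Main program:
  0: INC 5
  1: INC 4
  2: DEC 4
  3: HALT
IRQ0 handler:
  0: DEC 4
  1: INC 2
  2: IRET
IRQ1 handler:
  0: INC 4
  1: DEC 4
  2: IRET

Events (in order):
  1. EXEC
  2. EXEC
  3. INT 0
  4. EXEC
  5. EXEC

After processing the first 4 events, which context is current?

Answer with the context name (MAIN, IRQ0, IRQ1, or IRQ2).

Event 1 (EXEC): [MAIN] PC=0: INC 5 -> ACC=5
Event 2 (EXEC): [MAIN] PC=1: INC 4 -> ACC=9
Event 3 (INT 0): INT 0 arrives: push (MAIN, PC=2), enter IRQ0 at PC=0 (depth now 1)
Event 4 (EXEC): [IRQ0] PC=0: DEC 4 -> ACC=5

Answer: IRQ0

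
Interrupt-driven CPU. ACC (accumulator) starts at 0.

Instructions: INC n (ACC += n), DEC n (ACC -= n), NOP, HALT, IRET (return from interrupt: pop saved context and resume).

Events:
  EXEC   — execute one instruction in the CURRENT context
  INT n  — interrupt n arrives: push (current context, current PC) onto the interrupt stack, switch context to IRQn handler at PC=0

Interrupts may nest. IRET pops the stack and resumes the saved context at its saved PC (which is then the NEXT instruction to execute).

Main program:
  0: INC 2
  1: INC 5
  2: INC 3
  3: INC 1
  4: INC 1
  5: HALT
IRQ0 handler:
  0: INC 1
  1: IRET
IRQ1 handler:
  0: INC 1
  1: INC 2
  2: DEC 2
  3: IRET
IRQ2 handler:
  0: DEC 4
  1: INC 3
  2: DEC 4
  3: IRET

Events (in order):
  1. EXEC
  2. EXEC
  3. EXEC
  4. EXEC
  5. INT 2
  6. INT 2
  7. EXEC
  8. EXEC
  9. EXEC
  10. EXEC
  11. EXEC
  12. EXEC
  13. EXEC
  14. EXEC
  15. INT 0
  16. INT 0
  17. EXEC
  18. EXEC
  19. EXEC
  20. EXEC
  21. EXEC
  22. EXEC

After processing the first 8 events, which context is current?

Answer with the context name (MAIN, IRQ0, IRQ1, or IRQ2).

Event 1 (EXEC): [MAIN] PC=0: INC 2 -> ACC=2
Event 2 (EXEC): [MAIN] PC=1: INC 5 -> ACC=7
Event 3 (EXEC): [MAIN] PC=2: INC 3 -> ACC=10
Event 4 (EXEC): [MAIN] PC=3: INC 1 -> ACC=11
Event 5 (INT 2): INT 2 arrives: push (MAIN, PC=4), enter IRQ2 at PC=0 (depth now 1)
Event 6 (INT 2): INT 2 arrives: push (IRQ2, PC=0), enter IRQ2 at PC=0 (depth now 2)
Event 7 (EXEC): [IRQ2] PC=0: DEC 4 -> ACC=7
Event 8 (EXEC): [IRQ2] PC=1: INC 3 -> ACC=10

Answer: IRQ2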